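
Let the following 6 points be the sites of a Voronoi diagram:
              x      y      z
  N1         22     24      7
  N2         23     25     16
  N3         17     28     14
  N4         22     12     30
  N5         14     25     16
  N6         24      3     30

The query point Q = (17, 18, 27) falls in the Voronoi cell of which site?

Since √ is increasing, it suffices to compare squared distances:
|QN1|² = (17−22)² + (18−24)² + (27−7)² = 25 + 36 + 400 = 461
|QN2|² = (17−23)² + (18−25)² + (27−16)² = 36 + 49 + 121 = 206
|QN3|² = (17−17)² + (18−28)² + (27−14)² = 0 + 100 + 169 = 269
|QN4|² = (17−22)² + (18−12)² + (27−30)² = 25 + 36 + 9 = 70
|QN5|² = (17−14)² + (18−25)² + (27−16)² = 9 + 49 + 121 = 179
|QN6|² = (17−24)² + (18−3)² + (27−30)² = 49 + 225 + 9 = 283
Minimum is at N4.

N4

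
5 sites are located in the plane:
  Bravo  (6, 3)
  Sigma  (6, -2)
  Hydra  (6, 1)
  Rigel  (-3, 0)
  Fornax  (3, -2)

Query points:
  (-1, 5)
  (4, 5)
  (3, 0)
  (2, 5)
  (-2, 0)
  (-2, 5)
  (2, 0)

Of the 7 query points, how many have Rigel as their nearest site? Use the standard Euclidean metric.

(-1, 5) — d² to each: Bravo:53, Sigma:98, Hydra:65, Rigel:29, Fornax:65 → nearest is Rigel
(4, 5) — d² to each: Bravo:8, Sigma:53, Hydra:20, Rigel:74, Fornax:50 → nearest is Bravo
(3, 0) — d² to each: Bravo:18, Sigma:13, Hydra:10, Rigel:36, Fornax:4 → nearest is Fornax
(2, 5) — d² to each: Bravo:20, Sigma:65, Hydra:32, Rigel:50, Fornax:50 → nearest is Bravo
(-2, 0) — d² to each: Bravo:73, Sigma:68, Hydra:65, Rigel:1, Fornax:29 → nearest is Rigel
(-2, 5) — d² to each: Bravo:68, Sigma:113, Hydra:80, Rigel:26, Fornax:74 → nearest is Rigel
(2, 0) — d² to each: Bravo:25, Sigma:20, Hydra:17, Rigel:25, Fornax:5 → nearest is Fornax
3 of the 7 points have Rigel as nearest.

3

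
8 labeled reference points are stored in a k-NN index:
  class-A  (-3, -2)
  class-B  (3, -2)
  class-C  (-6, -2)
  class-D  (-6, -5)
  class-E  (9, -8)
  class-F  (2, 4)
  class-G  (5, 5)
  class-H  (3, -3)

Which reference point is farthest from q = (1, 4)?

Squared Euclidean distances:
d²(q, class-A) = 16 + 36 = 52
d²(q, class-B) = 4 + 36 = 40
d²(q, class-C) = 49 + 36 = 85
d²(q, class-D) = 49 + 81 = 130
d²(q, class-E) = 64 + 144 = 208
d²(q, class-F) = 1 + 0 = 1
d²(q, class-G) = 16 + 1 = 17
d²(q, class-H) = 4 + 49 = 53
The largest is to class-E.

class-E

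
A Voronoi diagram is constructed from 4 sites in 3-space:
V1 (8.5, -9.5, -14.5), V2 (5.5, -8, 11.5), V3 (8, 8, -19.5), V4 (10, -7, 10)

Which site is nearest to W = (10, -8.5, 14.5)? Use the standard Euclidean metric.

V4

Since √ is increasing, it suffices to compare squared distances:
|WV1|² = (10−8.5)² + (-8.5−(-9.5))² + (14.5−(-14.5))² = 2.25 + 1 + 841 = 844.25
|WV2|² = (10−5.5)² + (-8.5−(-8))² + (14.5−11.5)² = 20.25 + 0.25 + 9 = 29.5
|WV3|² = (10−8)² + (-8.5−8)² + (14.5−(-19.5))² = 4 + 272.25 + 1156 = 1432.25
|WV4|² = (10−10)² + (-8.5−(-7))² + (14.5−10)² = 0 + 2.25 + 20.25 = 22.5
Minimum is at V4.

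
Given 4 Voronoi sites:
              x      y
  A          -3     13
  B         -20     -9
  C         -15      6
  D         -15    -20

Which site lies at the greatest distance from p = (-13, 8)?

D

Since √ is increasing, it suffices to compare squared distances:
|pA|² = (-13−(-3))² + (8−13)² = 100 + 25 = 125
|pB|² = (-13−(-20))² + (8−(-9))² = 49 + 289 = 338
|pC|² = (-13−(-15))² + (8−6)² = 4 + 4 = 8
|pD|² = (-13−(-15))² + (8−(-20))² = 4 + 784 = 788
The largest is to D.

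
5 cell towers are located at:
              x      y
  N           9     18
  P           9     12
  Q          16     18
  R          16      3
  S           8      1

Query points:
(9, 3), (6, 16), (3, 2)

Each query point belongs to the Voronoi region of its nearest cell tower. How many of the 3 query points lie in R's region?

(9, 3) — d² to each: N:225, P:81, Q:274, R:49, S:5 → nearest is S
(6, 16) — d² to each: N:13, P:25, Q:104, R:269, S:229 → nearest is N
(3, 2) — d² to each: N:292, P:136, Q:425, R:170, S:26 → nearest is S
0 of the 3 points have R as nearest.

0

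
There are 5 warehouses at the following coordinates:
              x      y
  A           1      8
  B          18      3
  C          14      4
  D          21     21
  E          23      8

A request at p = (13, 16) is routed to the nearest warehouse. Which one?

Since √ is increasing, it suffices to compare squared distances:
|pA|² = (13−1)² + (16−8)² = 144 + 64 = 208
|pB|² = (13−18)² + (16−3)² = 25 + 169 = 194
|pC|² = (13−14)² + (16−4)² = 1 + 144 = 145
|pD|² = (13−21)² + (16−21)² = 64 + 25 = 89
|pE|² = (13−23)² + (16−8)² = 100 + 64 = 164
Minimum is at D.

D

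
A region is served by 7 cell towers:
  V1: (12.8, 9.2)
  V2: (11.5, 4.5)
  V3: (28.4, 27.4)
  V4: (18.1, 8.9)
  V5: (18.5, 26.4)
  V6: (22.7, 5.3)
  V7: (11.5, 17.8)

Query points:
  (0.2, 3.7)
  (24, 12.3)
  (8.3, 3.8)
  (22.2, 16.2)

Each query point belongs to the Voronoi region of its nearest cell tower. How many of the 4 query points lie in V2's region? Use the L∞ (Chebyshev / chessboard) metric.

2

(0.2, 3.7) — d to each: V1:12.6, V2:11.3, V3:28.2, V4:17.9, V5:22.7, V6:22.5, V7:14.1 → nearest is V2
(24, 12.3) — d to each: V1:11.2, V2:12.5, V3:15.1, V4:5.9, V5:14.1, V6:7, V7:12.5 → nearest is V4
(8.3, 3.8) — d to each: V1:5.4, V2:3.2, V3:23.6, V4:9.8, V5:22.6, V6:14.4, V7:14 → nearest is V2
(22.2, 16.2) — d to each: V1:9.4, V2:11.7, V3:11.2, V4:7.3, V5:10.2, V6:10.9, V7:10.7 → nearest is V4
2 of the 4 points have V2 as nearest.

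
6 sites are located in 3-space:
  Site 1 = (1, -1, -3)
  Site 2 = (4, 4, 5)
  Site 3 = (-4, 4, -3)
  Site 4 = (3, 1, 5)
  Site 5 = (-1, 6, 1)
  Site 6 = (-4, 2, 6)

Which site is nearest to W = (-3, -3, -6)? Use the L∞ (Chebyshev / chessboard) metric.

d(W, Site 1) = max(4, 2, 3) = 4
d(W, Site 2) = max(7, 7, 11) = 11
d(W, Site 3) = max(1, 7, 3) = 7
d(W, Site 4) = max(6, 4, 11) = 11
d(W, Site 5) = max(2, 9, 7) = 9
d(W, Site 6) = max(1, 5, 12) = 12
Site 1 is nearest.

Site 1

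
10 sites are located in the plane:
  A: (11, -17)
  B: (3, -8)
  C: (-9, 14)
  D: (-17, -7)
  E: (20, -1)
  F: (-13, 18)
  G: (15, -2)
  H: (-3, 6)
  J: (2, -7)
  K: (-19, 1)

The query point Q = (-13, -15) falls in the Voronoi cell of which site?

D

Since √ is increasing, it suffices to compare squared distances:
|QA|² = 576 + 4 = 580
|QB|² = 256 + 49 = 305
|QC|² = 16 + 841 = 857
|QD|² = 16 + 64 = 80
|QE|² = 1089 + 196 = 1285
|QF|² = 0 + 1089 = 1089
|QG|² = 784 + 169 = 953
|QH|² = 100 + 441 = 541
|QJ|² = 225 + 64 = 289
|QK|² = 36 + 256 = 292
Minimum is at D.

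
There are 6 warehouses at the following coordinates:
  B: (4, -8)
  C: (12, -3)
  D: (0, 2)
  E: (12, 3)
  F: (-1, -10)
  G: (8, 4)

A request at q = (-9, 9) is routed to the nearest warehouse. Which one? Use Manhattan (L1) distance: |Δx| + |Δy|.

d(q,B) = |-9−4| + |9−(-8)| = 13 + 17 = 30
d(q,C) = |-9−12| + |9−(-3)| = 21 + 12 = 33
d(q,D) = |-9−0| + |9−2| = 9 + 7 = 16
d(q,E) = |-9−12| + |9−3| = 21 + 6 = 27
d(q,F) = |-9−(-1)| + |9−(-10)| = 8 + 19 = 27
d(q,G) = |-9−8| + |9−4| = 17 + 5 = 22
Minimum is at D.

D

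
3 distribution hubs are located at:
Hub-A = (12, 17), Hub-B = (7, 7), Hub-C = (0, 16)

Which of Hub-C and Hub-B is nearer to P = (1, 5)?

Compare squared distances:
d²(P, Hub-C) = (1−0)² + (5−16)² = 1 + 121 = 122
d²(P, Hub-B) = (1−7)² + (5−7)² = 36 + 4 = 40
122 > 40, so Hub-B is closer.

Hub-B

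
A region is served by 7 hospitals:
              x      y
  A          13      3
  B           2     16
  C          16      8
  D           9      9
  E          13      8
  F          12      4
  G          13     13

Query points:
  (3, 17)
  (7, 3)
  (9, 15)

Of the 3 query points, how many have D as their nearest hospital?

0

(3, 17) — d² to each: A:296, B:2, C:250, D:100, E:181, F:250, G:116 → nearest is B
(7, 3) — d² to each: A:36, B:194, C:106, D:40, E:61, F:26, G:136 → nearest is F
(9, 15) — d² to each: A:160, B:50, C:98, D:36, E:65, F:130, G:20 → nearest is G
0 of the 3 points have D as nearest.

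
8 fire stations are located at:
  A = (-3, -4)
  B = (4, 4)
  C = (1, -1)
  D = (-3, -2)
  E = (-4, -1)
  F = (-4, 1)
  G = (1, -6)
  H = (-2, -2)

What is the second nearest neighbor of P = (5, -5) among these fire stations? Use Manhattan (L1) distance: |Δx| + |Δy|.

d(P,A) = 8 + 1 = 9
d(P,B) = 1 + 9 = 10
d(P,C) = 4 + 4 = 8
d(P,D) = 8 + 3 = 11
d(P,E) = 9 + 4 = 13
d(P,F) = 9 + 6 = 15
d(P,G) = 4 + 1 = 5
d(P,H) = 7 + 3 = 10
Sorted ascending: G, C, A, … — the second-nearest is C.

C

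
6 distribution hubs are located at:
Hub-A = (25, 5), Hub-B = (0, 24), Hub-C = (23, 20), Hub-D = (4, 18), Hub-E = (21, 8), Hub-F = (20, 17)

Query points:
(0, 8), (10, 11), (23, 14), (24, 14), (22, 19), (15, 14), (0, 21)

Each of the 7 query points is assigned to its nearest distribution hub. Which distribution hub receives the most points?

Hub-F

(0, 8) — d² to each: Hub-A:634, Hub-B:256, Hub-C:673, Hub-D:116, Hub-E:441, Hub-F:481 → nearest is Hub-D
(10, 11) — d² to each: Hub-A:261, Hub-B:269, Hub-C:250, Hub-D:85, Hub-E:130, Hub-F:136 → nearest is Hub-D
(23, 14) — d² to each: Hub-A:85, Hub-B:629, Hub-C:36, Hub-D:377, Hub-E:40, Hub-F:18 → nearest is Hub-F
(24, 14) — d² to each: Hub-A:82, Hub-B:676, Hub-C:37, Hub-D:416, Hub-E:45, Hub-F:25 → nearest is Hub-F
(22, 19) — d² to each: Hub-A:205, Hub-B:509, Hub-C:2, Hub-D:325, Hub-E:122, Hub-F:8 → nearest is Hub-C
(15, 14) — d² to each: Hub-A:181, Hub-B:325, Hub-C:100, Hub-D:137, Hub-E:72, Hub-F:34 → nearest is Hub-F
(0, 21) — d² to each: Hub-A:881, Hub-B:9, Hub-C:530, Hub-D:25, Hub-E:610, Hub-F:416 → nearest is Hub-B
Tally — Hub-B:1, Hub-C:1, Hub-D:2, Hub-F:3. Hub-F captures the most (3).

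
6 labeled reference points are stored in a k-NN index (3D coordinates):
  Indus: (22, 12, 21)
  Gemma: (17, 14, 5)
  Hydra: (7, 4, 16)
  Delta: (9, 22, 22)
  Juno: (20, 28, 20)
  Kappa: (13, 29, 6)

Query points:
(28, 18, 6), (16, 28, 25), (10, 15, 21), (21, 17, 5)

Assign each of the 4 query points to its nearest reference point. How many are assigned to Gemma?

2

(28, 18, 6) — d² to each: Indus:297, Gemma:138, Hydra:737, Delta:633, Juno:360, Kappa:346 → nearest is Gemma
(16, 28, 25) — d² to each: Indus:308, Gemma:597, Hydra:738, Delta:94, Juno:41, Kappa:371 → nearest is Juno
(10, 15, 21) — d² to each: Indus:153, Gemma:306, Hydra:155, Delta:51, Juno:270, Kappa:430 → nearest is Delta
(21, 17, 5) — d² to each: Indus:282, Gemma:25, Hydra:486, Delta:458, Juno:347, Kappa:209 → nearest is Gemma
2 of the 4 points have Gemma as nearest.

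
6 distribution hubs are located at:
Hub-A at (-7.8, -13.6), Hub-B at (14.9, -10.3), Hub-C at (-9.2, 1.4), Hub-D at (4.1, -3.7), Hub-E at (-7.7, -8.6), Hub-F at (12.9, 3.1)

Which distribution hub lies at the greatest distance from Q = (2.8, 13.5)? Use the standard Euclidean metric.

Hub-A

Squared Euclidean distances:
d²(Q, Hub-A) = (2.8−(-7.8))² + (13.5−(-13.6))² = 112.36 + 734.41 = 846.77
d²(Q, Hub-B) = (2.8−14.9)² + (13.5−(-10.3))² = 146.41 + 566.44 = 712.85
d²(Q, Hub-C) = (2.8−(-9.2))² + (13.5−1.4)² = 144 + 146.41 = 290.41
d²(Q, Hub-D) = (2.8−4.1)² + (13.5−(-3.7))² = 1.69 + 295.84 = 297.53
d²(Q, Hub-E) = (2.8−(-7.7))² + (13.5−(-8.6))² = 110.25 + 488.41 = 598.66
d²(Q, Hub-F) = (2.8−12.9)² + (13.5−3.1)² = 102.01 + 108.16 = 210.17
The largest is to Hub-A.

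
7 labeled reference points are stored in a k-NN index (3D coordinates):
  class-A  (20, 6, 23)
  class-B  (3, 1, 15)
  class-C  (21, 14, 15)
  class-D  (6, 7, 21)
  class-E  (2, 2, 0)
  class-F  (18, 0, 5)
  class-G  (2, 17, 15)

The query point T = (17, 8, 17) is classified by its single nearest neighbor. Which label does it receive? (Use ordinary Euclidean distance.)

Compare squared distances (the ordering matches that of the actual distances):
d²(T, class-A) = (17−20)² + (8−6)² + (17−23)² = 9 + 4 + 36 = 49
d²(T, class-B) = (17−3)² + (8−1)² + (17−15)² = 196 + 49 + 4 = 249
d²(T, class-C) = (17−21)² + (8−14)² + (17−15)² = 16 + 36 + 4 = 56
d²(T, class-D) = (17−6)² + (8−7)² + (17−21)² = 121 + 1 + 16 = 138
d²(T, class-E) = (17−2)² + (8−2)² + (17−0)² = 225 + 36 + 289 = 550
d²(T, class-F) = (17−18)² + (8−0)² + (17−5)² = 1 + 64 + 144 = 209
d²(T, class-G) = (17−2)² + (8−17)² + (17−15)² = 225 + 81 + 4 = 310
class-A is nearest.

class-A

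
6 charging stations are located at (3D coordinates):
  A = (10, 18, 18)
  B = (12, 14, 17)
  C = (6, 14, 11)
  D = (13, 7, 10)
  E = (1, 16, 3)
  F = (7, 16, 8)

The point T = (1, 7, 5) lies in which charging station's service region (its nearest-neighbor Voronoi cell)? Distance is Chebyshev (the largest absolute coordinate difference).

d(T,A) = max(9, 11, 13) = 13
d(T,B) = max(11, 7, 12) = 12
d(T,C) = max(5, 7, 6) = 7
d(T,D) = max(12, 0, 5) = 12
d(T,E) = max(0, 9, 2) = 9
d(T,F) = max(6, 9, 3) = 9
The smallest is to C, so T lies in the Voronoi region of C.

C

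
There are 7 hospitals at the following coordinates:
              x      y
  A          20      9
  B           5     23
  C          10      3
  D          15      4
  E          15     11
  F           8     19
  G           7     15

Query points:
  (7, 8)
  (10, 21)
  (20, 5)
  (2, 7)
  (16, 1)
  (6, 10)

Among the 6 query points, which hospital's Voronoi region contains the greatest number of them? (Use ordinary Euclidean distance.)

C

(7, 8) — d² to each: A:170, B:229, C:34, D:80, E:73, F:122, G:49 → nearest is C
(10, 21) — d² to each: A:244, B:29, C:324, D:314, E:125, F:8, G:45 → nearest is F
(20, 5) — d² to each: A:16, B:549, C:104, D:26, E:61, F:340, G:269 → nearest is A
(2, 7) — d² to each: A:328, B:265, C:80, D:178, E:185, F:180, G:89 → nearest is C
(16, 1) — d² to each: A:80, B:605, C:40, D:10, E:101, F:388, G:277 → nearest is D
(6, 10) — d² to each: A:197, B:170, C:65, D:117, E:82, F:85, G:26 → nearest is G
Tally — A:1, C:2, D:1, F:1, G:1. C captures the most (2).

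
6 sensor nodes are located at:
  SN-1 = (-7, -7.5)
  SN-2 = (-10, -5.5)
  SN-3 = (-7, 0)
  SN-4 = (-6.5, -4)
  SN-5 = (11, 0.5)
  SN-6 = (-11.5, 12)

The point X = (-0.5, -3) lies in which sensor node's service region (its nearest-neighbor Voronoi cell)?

Squared Euclidean distances:
d²(X, SN-1) = 42.25 + 20.25 = 62.5
d²(X, SN-2) = 90.25 + 6.25 = 96.5
d²(X, SN-3) = 42.25 + 9 = 51.25
d²(X, SN-4) = 36 + 1 = 37
d²(X, SN-5) = 132.25 + 12.25 = 144.5
d²(X, SN-6) = 121 + 225 = 346
The smallest is to SN-4, so X lies in the Voronoi region of SN-4.

SN-4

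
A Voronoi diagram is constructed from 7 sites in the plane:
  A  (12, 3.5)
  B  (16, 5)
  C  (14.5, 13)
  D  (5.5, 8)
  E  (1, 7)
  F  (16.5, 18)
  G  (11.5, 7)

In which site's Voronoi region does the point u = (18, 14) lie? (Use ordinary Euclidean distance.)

Compare squared distances (the ordering matches that of the actual distances):
|uA|² = (18−12)² + (14−3.5)² = 36 + 110.25 = 146.25
|uB|² = (18−16)² + (14−5)² = 4 + 81 = 85
|uC|² = (18−14.5)² + (14−13)² = 12.25 + 1 = 13.25
|uD|² = (18−5.5)² + (14−8)² = 156.25 + 36 = 192.25
|uE|² = (18−1)² + (14−7)² = 289 + 49 = 338
|uF|² = (18−16.5)² + (14−18)² = 2.25 + 16 = 18.25
|uG|² = (18−11.5)² + (14−7)² = 42.25 + 49 = 91.25
C is nearest.

C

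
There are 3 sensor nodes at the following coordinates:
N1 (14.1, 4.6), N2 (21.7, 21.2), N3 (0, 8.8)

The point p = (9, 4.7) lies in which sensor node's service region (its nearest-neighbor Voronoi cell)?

Squared Euclidean distances:
|pN1|² = 26.01 + 0.01 = 26.02
|pN2|² = 161.29 + 272.25 = 433.54
|pN3|² = 81 + 16.81 = 97.81
Minimum is at N1.

N1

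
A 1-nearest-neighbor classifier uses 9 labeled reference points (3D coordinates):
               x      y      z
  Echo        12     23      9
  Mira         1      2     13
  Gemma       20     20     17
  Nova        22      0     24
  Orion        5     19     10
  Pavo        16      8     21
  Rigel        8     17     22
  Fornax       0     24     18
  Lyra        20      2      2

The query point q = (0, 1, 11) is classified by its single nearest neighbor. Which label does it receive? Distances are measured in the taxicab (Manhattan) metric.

d(q, Echo) = 12 + 22 + 2 = 36
d(q, Mira) = 1 + 1 + 2 = 4
d(q, Gemma) = 20 + 19 + 6 = 45
d(q, Nova) = 22 + 1 + 13 = 36
d(q, Orion) = 5 + 18 + 1 = 24
d(q, Pavo) = 16 + 7 + 10 = 33
d(q, Rigel) = 8 + 16 + 11 = 35
d(q, Fornax) = 0 + 23 + 7 = 30
d(q, Lyra) = 20 + 1 + 9 = 30
The smallest is to Mira, so q lies in the Voronoi region of Mira.

Mira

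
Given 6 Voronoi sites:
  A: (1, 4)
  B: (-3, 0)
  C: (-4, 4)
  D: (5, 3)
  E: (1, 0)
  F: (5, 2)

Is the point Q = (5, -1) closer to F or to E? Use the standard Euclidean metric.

Compare squared distances:
|QF|² = (5−5)² + (-1−2)² = 0 + 9 = 9
|QE|² = (5−1)² + (-1−0)² = 16 + 1 = 17
9 < 17, so F is closer.

F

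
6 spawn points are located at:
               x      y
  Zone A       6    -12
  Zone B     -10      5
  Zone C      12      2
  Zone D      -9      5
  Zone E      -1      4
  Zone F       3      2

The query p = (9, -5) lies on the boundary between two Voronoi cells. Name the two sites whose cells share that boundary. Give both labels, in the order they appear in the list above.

Zone A and Zone C

Squared distances from p to each site:
d²(p, Zone A) = 9 + 49 = 58
d²(p, Zone B) = 361 + 100 = 461
d²(p, Zone C) = 9 + 49 = 58
d²(p, Zone D) = 324 + 100 = 424
d²(p, Zone E) = 100 + 81 = 181
d²(p, Zone F) = 36 + 49 = 85
p is equidistant from Zone A and Zone C (both at squared distance 58), and every other site is strictly farther — so p lies on the Zone A–Zone C Voronoi edge.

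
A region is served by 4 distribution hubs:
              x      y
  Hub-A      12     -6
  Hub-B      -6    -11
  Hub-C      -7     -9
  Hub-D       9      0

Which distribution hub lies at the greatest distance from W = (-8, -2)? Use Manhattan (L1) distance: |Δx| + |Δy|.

Hub-A

d(W, Hub-A) = |-8−12| + |-2−(-6)| = 20 + 4 = 24
d(W, Hub-B) = |-8−(-6)| + |-2−(-11)| = 2 + 9 = 11
d(W, Hub-C) = |-8−(-7)| + |-2−(-9)| = 1 + 7 = 8
d(W, Hub-D) = |-8−9| + |-2−0| = 17 + 2 = 19
The largest is to Hub-A.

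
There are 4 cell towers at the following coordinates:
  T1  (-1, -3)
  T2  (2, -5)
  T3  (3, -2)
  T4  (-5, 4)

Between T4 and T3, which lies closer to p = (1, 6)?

Compare squared distances:
|pT4|² = (1−(-5))² + (6−4)² = 36 + 4 = 40
|pT3|² = (1−3)² + (6−(-2))² = 4 + 64 = 68
40 < 68, so T4 is closer.

T4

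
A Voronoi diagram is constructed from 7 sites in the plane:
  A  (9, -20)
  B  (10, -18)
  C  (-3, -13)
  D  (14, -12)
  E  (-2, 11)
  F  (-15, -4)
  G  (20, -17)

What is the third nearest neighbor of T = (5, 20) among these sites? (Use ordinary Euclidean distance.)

D

Squared Euclidean distances:
|TA|² = (5−9)² + (20−(-20))² = 16 + 1600 = 1616
|TB|² = (5−10)² + (20−(-18))² = 25 + 1444 = 1469
|TC|² = (5−(-3))² + (20−(-13))² = 64 + 1089 = 1153
|TD|² = (5−14)² + (20−(-12))² = 81 + 1024 = 1105
|TE|² = (5−(-2))² + (20−11)² = 49 + 81 = 130
|TF|² = (5−(-15))² + (20−(-4))² = 400 + 576 = 976
|TG|² = (5−20)² + (20−(-17))² = 225 + 1369 = 1594
Sorted ascending: E, F, D, C, … — the third-nearest is D.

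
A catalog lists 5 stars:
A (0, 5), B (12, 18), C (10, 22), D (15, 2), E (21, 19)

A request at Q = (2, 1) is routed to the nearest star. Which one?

Since √ is increasing, it suffices to compare squared distances:
|QA|² = 4 + 16 = 20
|QB|² = 100 + 289 = 389
|QC|² = 64 + 441 = 505
|QD|² = 169 + 1 = 170
|QE|² = 361 + 324 = 685
Minimum is at A.

A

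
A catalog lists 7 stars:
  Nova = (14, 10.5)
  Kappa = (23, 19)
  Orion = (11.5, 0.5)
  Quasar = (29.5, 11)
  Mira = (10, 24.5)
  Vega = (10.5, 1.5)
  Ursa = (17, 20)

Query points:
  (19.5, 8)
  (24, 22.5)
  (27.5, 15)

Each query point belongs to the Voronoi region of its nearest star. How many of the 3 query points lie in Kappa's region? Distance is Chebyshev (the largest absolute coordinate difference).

1

(19.5, 8) — d to each: Nova:5.5, Kappa:11, Orion:8, Quasar:10, Mira:16.5, Vega:9, Ursa:12 → nearest is Nova
(24, 22.5) — d to each: Nova:12, Kappa:3.5, Orion:22, Quasar:11.5, Mira:14, Vega:21, Ursa:7 → nearest is Kappa
(27.5, 15) — d to each: Nova:13.5, Kappa:4.5, Orion:16, Quasar:4, Mira:17.5, Vega:17, Ursa:10.5 → nearest is Quasar
1 of the 3 points has Kappa as nearest.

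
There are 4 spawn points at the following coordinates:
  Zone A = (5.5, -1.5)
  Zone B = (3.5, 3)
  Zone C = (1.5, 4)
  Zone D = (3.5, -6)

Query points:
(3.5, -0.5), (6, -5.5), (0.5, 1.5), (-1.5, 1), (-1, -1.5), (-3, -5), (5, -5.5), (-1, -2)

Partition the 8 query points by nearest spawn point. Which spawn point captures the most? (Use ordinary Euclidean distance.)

(3.5, -0.5) — d² to each: Zone A:5, Zone B:12.25, Zone C:24.25, Zone D:30.25 → nearest is Zone A
(6, -5.5) — d² to each: Zone A:16.25, Zone B:78.5, Zone C:110.5, Zone D:6.5 → nearest is Zone D
(0.5, 1.5) — d² to each: Zone A:34, Zone B:11.25, Zone C:7.25, Zone D:65.25 → nearest is Zone C
(-1.5, 1) — d² to each: Zone A:55.25, Zone B:29, Zone C:18, Zone D:74 → nearest is Zone C
(-1, -1.5) — d² to each: Zone A:42.25, Zone B:40.5, Zone C:36.5, Zone D:40.5 → nearest is Zone C
(-3, -5) — d² to each: Zone A:84.5, Zone B:106.25, Zone C:101.25, Zone D:43.25 → nearest is Zone D
(5, -5.5) — d² to each: Zone A:16.25, Zone B:74.5, Zone C:102.5, Zone D:2.5 → nearest is Zone D
(-1, -2) — d² to each: Zone A:42.5, Zone B:45.25, Zone C:42.25, Zone D:36.25 → nearest is Zone D
Tally — Zone A:1, Zone C:3, Zone D:4. Zone D captures the most (4).

Zone D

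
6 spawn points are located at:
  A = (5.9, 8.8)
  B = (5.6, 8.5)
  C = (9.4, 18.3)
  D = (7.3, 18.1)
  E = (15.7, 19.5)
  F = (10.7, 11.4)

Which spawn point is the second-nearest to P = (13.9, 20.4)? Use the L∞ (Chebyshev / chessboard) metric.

C

d(P,A) = max(8, 11.6) = 11.6
d(P,B) = max(8.3, 11.9) = 11.9
d(P,C) = max(4.5, 2.1) = 4.5
d(P,D) = max(6.6, 2.3) = 6.6
d(P,E) = max(1.8, 0.9) = 1.8
d(P,F) = max(3.2, 9) = 9
Sorted ascending: E, C, D, … — the second-nearest is C.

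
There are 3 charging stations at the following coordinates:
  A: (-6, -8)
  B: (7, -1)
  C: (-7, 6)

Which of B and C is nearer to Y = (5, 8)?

Compare squared distances:
|YB|² = (5−7)² + (8−(-1))² = 4 + 81 = 85
|YC|² = (5−(-7))² + (8−6)² = 144 + 4 = 148
85 < 148, so B is closer.

B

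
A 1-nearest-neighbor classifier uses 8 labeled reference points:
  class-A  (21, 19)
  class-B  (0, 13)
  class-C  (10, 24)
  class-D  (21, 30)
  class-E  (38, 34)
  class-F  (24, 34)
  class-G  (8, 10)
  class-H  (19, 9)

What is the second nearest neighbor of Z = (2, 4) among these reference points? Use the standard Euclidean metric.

Since √ is increasing, it suffices to compare squared distances:
d²(Z, class-A) = (2−21)² + (4−19)² = 361 + 225 = 586
d²(Z, class-B) = (2−0)² + (4−13)² = 4 + 81 = 85
d²(Z, class-C) = (2−10)² + (4−24)² = 64 + 400 = 464
d²(Z, class-D) = (2−21)² + (4−30)² = 361 + 676 = 1037
d²(Z, class-E) = (2−38)² + (4−34)² = 1296 + 900 = 2196
d²(Z, class-F) = (2−24)² + (4−34)² = 484 + 900 = 1384
d²(Z, class-G) = (2−8)² + (4−10)² = 36 + 36 = 72
d²(Z, class-H) = (2−19)² + (4−9)² = 289 + 25 = 314
Sorted ascending: class-G, class-B, class-H, … — the second-nearest is class-B.

class-B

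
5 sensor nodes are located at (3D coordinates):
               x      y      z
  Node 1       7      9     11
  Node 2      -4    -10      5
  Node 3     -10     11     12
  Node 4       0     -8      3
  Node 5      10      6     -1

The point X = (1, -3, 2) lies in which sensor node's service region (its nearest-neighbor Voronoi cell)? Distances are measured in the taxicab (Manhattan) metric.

Node 4

d(X, Node 1) = |1−7| + |-3−9| + |2−11| = 6 + 12 + 9 = 27
d(X, Node 2) = |1−(-4)| + |-3−(-10)| + |2−5| = 5 + 7 + 3 = 15
d(X, Node 3) = |1−(-10)| + |-3−11| + |2−12| = 11 + 14 + 10 = 35
d(X, Node 4) = |1−0| + |-3−(-8)| + |2−3| = 1 + 5 + 1 = 7
d(X, Node 5) = |1−10| + |-3−6| + |2−(-1)| = 9 + 9 + 3 = 21
Node 4 is nearest.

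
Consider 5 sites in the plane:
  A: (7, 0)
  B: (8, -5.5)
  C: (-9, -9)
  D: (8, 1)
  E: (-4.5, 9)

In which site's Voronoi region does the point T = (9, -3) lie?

B

Compare squared distances (the ordering matches that of the actual distances):
|TA|² = (9−7)² + (-3−0)² = 4 + 9 = 13
|TB|² = (9−8)² + (-3−(-5.5))² = 1 + 6.25 = 7.25
|TC|² = (9−(-9))² + (-3−(-9))² = 324 + 36 = 360
|TD|² = (9−8)² + (-3−1)² = 1 + 16 = 17
|TE|² = (9−(-4.5))² + (-3−9)² = 182.25 + 144 = 326.25
The smallest is to B, so T lies in the Voronoi region of B.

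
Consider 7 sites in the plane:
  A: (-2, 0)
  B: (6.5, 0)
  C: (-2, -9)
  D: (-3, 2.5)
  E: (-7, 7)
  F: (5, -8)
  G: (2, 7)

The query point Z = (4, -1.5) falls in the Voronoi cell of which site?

Squared Euclidean distances:
|ZA|² = 36 + 2.25 = 38.25
|ZB|² = 6.25 + 2.25 = 8.5
|ZC|² = 36 + 56.25 = 92.25
|ZD|² = 49 + 16 = 65
|ZE|² = 121 + 72.25 = 193.25
|ZF|² = 1 + 42.25 = 43.25
|ZG|² = 4 + 72.25 = 76.25
B is nearest.

B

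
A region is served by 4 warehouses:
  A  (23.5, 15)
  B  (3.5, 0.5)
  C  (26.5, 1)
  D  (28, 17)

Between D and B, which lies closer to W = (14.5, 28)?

Compare squared distances:
|WD|² = (14.5−28)² + (28−17)² = 182.25 + 121 = 303.25
|WB|² = (14.5−3.5)² + (28−0.5)² = 121 + 756.25 = 877.25
303.25 < 877.25, so D is closer.

D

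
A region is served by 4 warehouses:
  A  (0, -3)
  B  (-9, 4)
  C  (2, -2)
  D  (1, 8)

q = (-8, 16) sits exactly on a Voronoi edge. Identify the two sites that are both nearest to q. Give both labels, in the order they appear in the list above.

Squared distances from q to each site:
|qA|² = (-8−0)² + (16−(-3))² = 64 + 361 = 425
|qB|² = (-8−(-9))² + (16−4)² = 1 + 144 = 145
|qC|² = (-8−2)² + (16−(-2))² = 100 + 324 = 424
|qD|² = (-8−1)² + (16−8)² = 81 + 64 = 145
q is equidistant from B and D (both at squared distance 145), and every other site is strictly farther — so q lies on the B–D Voronoi edge.

B and D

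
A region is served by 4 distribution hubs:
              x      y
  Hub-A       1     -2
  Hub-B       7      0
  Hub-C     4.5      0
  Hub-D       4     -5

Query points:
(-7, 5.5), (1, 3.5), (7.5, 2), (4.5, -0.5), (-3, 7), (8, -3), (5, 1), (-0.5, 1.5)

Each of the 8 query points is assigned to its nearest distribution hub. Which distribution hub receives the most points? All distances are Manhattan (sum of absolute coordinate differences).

Hub-A

(-7, 5.5) — d to each: Hub-A:15.5, Hub-B:19.5, Hub-C:17, Hub-D:21.5 → nearest is Hub-A
(1, 3.5) — d to each: Hub-A:5.5, Hub-B:9.5, Hub-C:7, Hub-D:11.5 → nearest is Hub-A
(7.5, 2) — d to each: Hub-A:10.5, Hub-B:2.5, Hub-C:5, Hub-D:10.5 → nearest is Hub-B
(4.5, -0.5) — d to each: Hub-A:5, Hub-B:3, Hub-C:0.5, Hub-D:5 → nearest is Hub-C
(-3, 7) — d to each: Hub-A:13, Hub-B:17, Hub-C:14.5, Hub-D:19 → nearest is Hub-A
(8, -3) — d to each: Hub-A:8, Hub-B:4, Hub-C:6.5, Hub-D:6 → nearest is Hub-B
(5, 1) — d to each: Hub-A:7, Hub-B:3, Hub-C:1.5, Hub-D:7 → nearest is Hub-C
(-0.5, 1.5) — d to each: Hub-A:5, Hub-B:9, Hub-C:6.5, Hub-D:11 → nearest is Hub-A
Tally — Hub-A:4, Hub-B:2, Hub-C:2. Hub-A captures the most (4).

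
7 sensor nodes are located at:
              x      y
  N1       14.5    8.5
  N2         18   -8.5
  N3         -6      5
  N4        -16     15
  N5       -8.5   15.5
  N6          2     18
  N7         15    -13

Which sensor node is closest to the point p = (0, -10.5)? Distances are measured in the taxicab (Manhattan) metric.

d(p,N1) = |0−14.5| + |-10.5−8.5| = 14.5 + 19 = 33.5
d(p,N2) = |0−18| + |-10.5−(-8.5)| = 18 + 2 = 20
d(p,N3) = |0−(-6)| + |-10.5−5| = 6 + 15.5 = 21.5
d(p,N4) = |0−(-16)| + |-10.5−15| = 16 + 25.5 = 41.5
d(p,N5) = |0−(-8.5)| + |-10.5−15.5| = 8.5 + 26 = 34.5
d(p,N6) = |0−2| + |-10.5−18| = 2 + 28.5 = 30.5
d(p,N7) = |0−15| + |-10.5−(-13)| = 15 + 2.5 = 17.5
The smallest is to N7, so p lies in the Voronoi region of N7.

N7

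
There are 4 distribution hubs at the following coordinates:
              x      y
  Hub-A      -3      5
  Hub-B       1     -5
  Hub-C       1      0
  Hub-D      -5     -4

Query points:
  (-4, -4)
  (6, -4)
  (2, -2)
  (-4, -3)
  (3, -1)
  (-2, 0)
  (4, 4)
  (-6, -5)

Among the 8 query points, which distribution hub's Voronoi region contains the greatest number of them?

(-4, -4) — d² to each: Hub-A:82, Hub-B:26, Hub-C:41, Hub-D:1 → nearest is Hub-D
(6, -4) — d² to each: Hub-A:162, Hub-B:26, Hub-C:41, Hub-D:121 → nearest is Hub-B
(2, -2) — d² to each: Hub-A:74, Hub-B:10, Hub-C:5, Hub-D:53 → nearest is Hub-C
(-4, -3) — d² to each: Hub-A:65, Hub-B:29, Hub-C:34, Hub-D:2 → nearest is Hub-D
(3, -1) — d² to each: Hub-A:72, Hub-B:20, Hub-C:5, Hub-D:73 → nearest is Hub-C
(-2, 0) — d² to each: Hub-A:26, Hub-B:34, Hub-C:9, Hub-D:25 → nearest is Hub-C
(4, 4) — d² to each: Hub-A:50, Hub-B:90, Hub-C:25, Hub-D:145 → nearest is Hub-C
(-6, -5) — d² to each: Hub-A:109, Hub-B:49, Hub-C:74, Hub-D:2 → nearest is Hub-D
Tally — Hub-B:1, Hub-C:4, Hub-D:3. Hub-C captures the most (4).

Hub-C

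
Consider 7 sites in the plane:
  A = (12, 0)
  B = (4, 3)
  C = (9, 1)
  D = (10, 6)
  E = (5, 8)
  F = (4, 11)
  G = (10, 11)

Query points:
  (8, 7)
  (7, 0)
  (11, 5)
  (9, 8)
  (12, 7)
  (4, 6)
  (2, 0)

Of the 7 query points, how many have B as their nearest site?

1

(8, 7) — d² to each: A:65, B:32, C:37, D:5, E:10, F:32, G:20 → nearest is D
(7, 0) — d² to each: A:25, B:18, C:5, D:45, E:68, F:130, G:130 → nearest is C
(11, 5) — d² to each: A:26, B:53, C:20, D:2, E:45, F:85, G:37 → nearest is D
(9, 8) — d² to each: A:73, B:50, C:49, D:5, E:16, F:34, G:10 → nearest is D
(12, 7) — d² to each: A:49, B:80, C:45, D:5, E:50, F:80, G:20 → nearest is D
(4, 6) — d² to each: A:100, B:9, C:50, D:36, E:5, F:25, G:61 → nearest is E
(2, 0) — d² to each: A:100, B:13, C:50, D:100, E:73, F:125, G:185 → nearest is B
1 of the 7 points has B as nearest.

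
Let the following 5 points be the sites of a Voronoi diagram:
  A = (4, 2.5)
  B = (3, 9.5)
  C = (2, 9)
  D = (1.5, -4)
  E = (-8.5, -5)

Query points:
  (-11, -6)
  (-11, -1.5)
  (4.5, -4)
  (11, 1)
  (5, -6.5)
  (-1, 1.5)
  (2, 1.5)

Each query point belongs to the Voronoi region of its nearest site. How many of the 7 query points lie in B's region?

(-11, -6) — d² to each: A:297.25, B:436.25, C:394, D:160.25, E:7.25 → nearest is E
(-11, -1.5) — d² to each: A:241, B:317, C:279.25, D:162.5, E:18.5 → nearest is E
(4.5, -4) — d² to each: A:42.5, B:184.5, C:175.25, D:9, E:170 → nearest is D
(11, 1) — d² to each: A:51.25, B:136.25, C:145, D:115.25, E:416.25 → nearest is A
(5, -6.5) — d² to each: A:82, B:260, C:249.25, D:18.5, E:184.5 → nearest is D
(-1, 1.5) — d² to each: A:26, B:80, C:65.25, D:36.5, E:98.5 → nearest is A
(2, 1.5) — d² to each: A:5, B:65, C:56.25, D:30.5, E:152.5 → nearest is A
0 of the 7 points have B as nearest.

0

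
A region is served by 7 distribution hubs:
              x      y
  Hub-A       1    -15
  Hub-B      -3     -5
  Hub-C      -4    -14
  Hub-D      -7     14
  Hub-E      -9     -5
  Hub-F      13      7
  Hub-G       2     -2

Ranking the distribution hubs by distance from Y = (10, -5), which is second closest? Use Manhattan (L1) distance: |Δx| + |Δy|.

Hub-B

d(Y, Hub-A) = |10−1| + |-5−(-15)| = 9 + 10 = 19
d(Y, Hub-B) = |10−(-3)| + |-5−(-5)| = 13 + 0 = 13
d(Y, Hub-C) = |10−(-4)| + |-5−(-14)| = 14 + 9 = 23
d(Y, Hub-D) = |10−(-7)| + |-5−14| = 17 + 19 = 36
d(Y, Hub-E) = |10−(-9)| + |-5−(-5)| = 19 + 0 = 19
d(Y, Hub-F) = |10−13| + |-5−7| = 3 + 12 = 15
d(Y, Hub-G) = |10−2| + |-5−(-2)| = 8 + 3 = 11
Sorted ascending: Hub-G, Hub-B, Hub-F, … — the second-nearest is Hub-B.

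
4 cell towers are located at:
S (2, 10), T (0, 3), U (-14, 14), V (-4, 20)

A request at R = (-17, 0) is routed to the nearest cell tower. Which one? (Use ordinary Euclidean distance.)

Compare squared distances (the ordering matches that of the actual distances):
|RS|² = (-17−2)² + (0−10)² = 361 + 100 = 461
|RT|² = (-17−0)² + (0−3)² = 289 + 9 = 298
|RU|² = (-17−(-14))² + (0−14)² = 9 + 196 = 205
|RV|² = (-17−(-4))² + (0−20)² = 169 + 400 = 569
Minimum is at U.

U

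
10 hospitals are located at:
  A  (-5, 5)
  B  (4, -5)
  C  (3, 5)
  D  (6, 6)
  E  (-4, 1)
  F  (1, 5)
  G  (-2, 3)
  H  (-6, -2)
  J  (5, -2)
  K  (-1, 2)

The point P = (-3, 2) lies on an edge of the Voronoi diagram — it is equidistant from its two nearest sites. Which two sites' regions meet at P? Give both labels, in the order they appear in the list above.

Squared distances from P to each site:
|PA|² = (-3−(-5))² + (2−5)² = 4 + 9 = 13
|PB|² = (-3−4)² + (2−(-5))² = 49 + 49 = 98
|PC|² = (-3−3)² + (2−5)² = 36 + 9 = 45
|PD|² = (-3−6)² + (2−6)² = 81 + 16 = 97
|PE|² = (-3−(-4))² + (2−1)² = 1 + 1 = 2
|PF|² = (-3−1)² + (2−5)² = 16 + 9 = 25
|PG|² = (-3−(-2))² + (2−3)² = 1 + 1 = 2
|PH|² = (-3−(-6))² + (2−(-2))² = 9 + 16 = 25
|PJ|² = (-3−5)² + (2−(-2))² = 64 + 16 = 80
|PK|² = (-3−(-1))² + (2−2)² = 4 + 0 = 4
P is equidistant from E and G (both at squared distance 2), and every other site is strictly farther — so P lies on the E–G Voronoi edge.

E and G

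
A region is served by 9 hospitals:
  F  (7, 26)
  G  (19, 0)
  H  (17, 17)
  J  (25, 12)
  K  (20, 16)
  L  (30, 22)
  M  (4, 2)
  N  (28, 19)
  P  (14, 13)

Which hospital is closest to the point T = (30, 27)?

Squared Euclidean distances:
|TF|² = 529 + 1 = 530
|TG|² = 121 + 729 = 850
|TH|² = 169 + 100 = 269
|TJ|² = 25 + 225 = 250
|TK|² = 100 + 121 = 221
|TL|² = 0 + 25 = 25
|TM|² = 676 + 625 = 1301
|TN|² = 4 + 64 = 68
|TP|² = 256 + 196 = 452
The smallest is to L, so T lies in the Voronoi region of L.

L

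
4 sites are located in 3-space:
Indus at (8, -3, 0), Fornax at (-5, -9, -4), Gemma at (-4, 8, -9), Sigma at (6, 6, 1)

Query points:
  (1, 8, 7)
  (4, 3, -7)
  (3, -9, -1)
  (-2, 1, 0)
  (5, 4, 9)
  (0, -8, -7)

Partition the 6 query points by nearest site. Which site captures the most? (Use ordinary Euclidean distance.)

Sigma

(1, 8, 7) — d² to each: Indus:219, Fornax:446, Gemma:281, Sigma:65 → nearest is Sigma
(4, 3, -7) — d² to each: Indus:101, Fornax:234, Gemma:93, Sigma:77 → nearest is Sigma
(3, -9, -1) — d² to each: Indus:62, Fornax:73, Gemma:402, Sigma:238 → nearest is Indus
(-2, 1, 0) — d² to each: Indus:116, Fornax:125, Gemma:134, Sigma:90 → nearest is Sigma
(5, 4, 9) — d² to each: Indus:139, Fornax:438, Gemma:421, Sigma:69 → nearest is Sigma
(0, -8, -7) — d² to each: Indus:138, Fornax:35, Gemma:276, Sigma:296 → nearest is Fornax
Tally — Indus:1, Fornax:1, Sigma:4. Sigma captures the most (4).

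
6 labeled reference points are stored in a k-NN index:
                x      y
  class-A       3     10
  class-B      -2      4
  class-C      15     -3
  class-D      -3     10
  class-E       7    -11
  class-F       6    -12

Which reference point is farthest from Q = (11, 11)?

class-F

Compare squared distances (the ordering matches that of the actual distances):
d²(Q, class-A) = (11−3)² + (11−10)² = 64 + 1 = 65
d²(Q, class-B) = (11−(-2))² + (11−4)² = 169 + 49 = 218
d²(Q, class-C) = (11−15)² + (11−(-3))² = 16 + 196 = 212
d²(Q, class-D) = (11−(-3))² + (11−10)² = 196 + 1 = 197
d²(Q, class-E) = (11−7)² + (11−(-11))² = 16 + 484 = 500
d²(Q, class-F) = (11−6)² + (11−(-12))² = 25 + 529 = 554
The largest is to class-F.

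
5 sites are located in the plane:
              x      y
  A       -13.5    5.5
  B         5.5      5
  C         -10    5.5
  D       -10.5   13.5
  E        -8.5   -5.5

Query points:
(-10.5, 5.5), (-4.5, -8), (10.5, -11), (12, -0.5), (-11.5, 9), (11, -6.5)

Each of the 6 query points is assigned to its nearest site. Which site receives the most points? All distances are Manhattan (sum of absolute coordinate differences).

(-10.5, 5.5) — d to each: A:3, B:16.5, C:0.5, D:8, E:13 → nearest is C
(-4.5, -8) — d to each: A:22.5, B:23, C:19, D:27.5, E:6.5 → nearest is E
(10.5, -11) — d to each: A:40.5, B:21, C:37, D:45.5, E:24.5 → nearest is B
(12, -0.5) — d to each: A:31.5, B:12, C:28, D:36.5, E:25.5 → nearest is B
(-11.5, 9) — d to each: A:5.5, B:21, C:5, D:5.5, E:17.5 → nearest is C
(11, -6.5) — d to each: A:36.5, B:17, C:33, D:41.5, E:20.5 → nearest is B
Tally — B:3, C:2, E:1. B captures the most (3).

B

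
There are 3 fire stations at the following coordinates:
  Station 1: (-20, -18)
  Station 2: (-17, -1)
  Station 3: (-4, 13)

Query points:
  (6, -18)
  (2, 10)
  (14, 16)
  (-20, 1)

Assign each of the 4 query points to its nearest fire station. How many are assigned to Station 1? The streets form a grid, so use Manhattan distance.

(6, -18) — d to each: Station 1:26, Station 2:40, Station 3:41 → nearest is Station 1
(2, 10) — d to each: Station 1:50, Station 2:30, Station 3:9 → nearest is Station 3
(14, 16) — d to each: Station 1:68, Station 2:48, Station 3:21 → nearest is Station 3
(-20, 1) — d to each: Station 1:19, Station 2:5, Station 3:28 → nearest is Station 2
1 of the 4 points has Station 1 as nearest.

1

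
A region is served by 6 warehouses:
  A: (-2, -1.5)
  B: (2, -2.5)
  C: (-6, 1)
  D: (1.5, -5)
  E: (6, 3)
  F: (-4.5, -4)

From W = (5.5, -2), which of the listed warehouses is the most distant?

Since √ is increasing, it suffices to compare squared distances:
|WA|² = (5.5−(-2))² + (-2−(-1.5))² = 56.25 + 0.25 = 56.5
|WB|² = (5.5−2)² + (-2−(-2.5))² = 12.25 + 0.25 = 12.5
|WC|² = (5.5−(-6))² + (-2−1)² = 132.25 + 9 = 141.25
|WD|² = (5.5−1.5)² + (-2−(-5))² = 16 + 9 = 25
|WE|² = (5.5−6)² + (-2−3)² = 0.25 + 25 = 25.25
|WF|² = (5.5−(-4.5))² + (-2−(-4))² = 100 + 4 = 104
The largest is to C.

C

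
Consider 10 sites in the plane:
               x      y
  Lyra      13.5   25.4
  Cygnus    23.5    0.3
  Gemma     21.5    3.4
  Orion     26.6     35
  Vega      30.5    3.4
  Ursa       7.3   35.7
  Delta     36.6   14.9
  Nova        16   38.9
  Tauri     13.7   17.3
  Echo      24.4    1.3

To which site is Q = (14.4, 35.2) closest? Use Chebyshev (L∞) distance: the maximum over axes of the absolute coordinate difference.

Nova

d(Q, Lyra) = max(0.9, 9.8) = 9.8
d(Q, Cygnus) = max(9.1, 34.9) = 34.9
d(Q, Gemma) = max(7.1, 31.8) = 31.8
d(Q, Orion) = max(12.2, 0.2) = 12.2
d(Q, Vega) = max(16.1, 31.8) = 31.8
d(Q, Ursa) = max(7.1, 0.5) = 7.1
d(Q, Delta) = max(22.2, 20.3) = 22.2
d(Q, Nova) = max(1.6, 3.7) = 3.7
d(Q, Tauri) = max(0.7, 17.9) = 17.9
d(Q, Echo) = max(10, 33.9) = 33.9
Minimum is at Nova.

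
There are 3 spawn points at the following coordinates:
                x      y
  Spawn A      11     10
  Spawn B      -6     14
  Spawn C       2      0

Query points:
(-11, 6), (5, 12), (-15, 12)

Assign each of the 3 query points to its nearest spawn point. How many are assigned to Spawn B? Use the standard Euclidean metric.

(-11, 6) — d² to each: Spawn A:500, Spawn B:89, Spawn C:205 → nearest is Spawn B
(5, 12) — d² to each: Spawn A:40, Spawn B:125, Spawn C:153 → nearest is Spawn A
(-15, 12) — d² to each: Spawn A:680, Spawn B:85, Spawn C:433 → nearest is Spawn B
2 of the 3 points have Spawn B as nearest.

2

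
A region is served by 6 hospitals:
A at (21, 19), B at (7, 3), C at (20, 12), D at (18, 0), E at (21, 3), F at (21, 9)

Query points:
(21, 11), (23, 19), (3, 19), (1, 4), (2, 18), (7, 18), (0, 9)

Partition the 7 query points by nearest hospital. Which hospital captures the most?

B

(21, 11) — d² to each: A:64, B:260, C:2, D:130, E:64, F:4 → nearest is C
(23, 19) — d² to each: A:4, B:512, C:58, D:386, E:260, F:104 → nearest is A
(3, 19) — d² to each: A:324, B:272, C:338, D:586, E:580, F:424 → nearest is B
(1, 4) — d² to each: A:625, B:37, C:425, D:305, E:401, F:425 → nearest is B
(2, 18) — d² to each: A:362, B:250, C:360, D:580, E:586, F:442 → nearest is B
(7, 18) — d² to each: A:197, B:225, C:205, D:445, E:421, F:277 → nearest is A
(0, 9) — d² to each: A:541, B:85, C:409, D:405, E:477, F:441 → nearest is B
Tally — A:2, B:4, C:1. B captures the most (4).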